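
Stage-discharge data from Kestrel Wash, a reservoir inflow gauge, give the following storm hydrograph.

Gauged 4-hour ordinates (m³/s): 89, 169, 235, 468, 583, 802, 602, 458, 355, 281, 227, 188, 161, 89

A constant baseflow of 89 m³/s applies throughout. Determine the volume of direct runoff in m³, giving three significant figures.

V ≈ 4.98 × 10^7 m³

Direct-runoff ordinates (Q − Q_b): 0.0, 80.0, 146.0, 379.0, 494.0, 713.0, 513.0, 369.0, 266.0, 192.0, 138.0, 99.0, 72.0, 0.0 m³/s.
ΣQ_DR = 3461 m³/s.
With Δt = 4 h = 14400 s, V = ΣQ_DR · Δt = 3461 × 14400 = 4.98 × 10^7 m³.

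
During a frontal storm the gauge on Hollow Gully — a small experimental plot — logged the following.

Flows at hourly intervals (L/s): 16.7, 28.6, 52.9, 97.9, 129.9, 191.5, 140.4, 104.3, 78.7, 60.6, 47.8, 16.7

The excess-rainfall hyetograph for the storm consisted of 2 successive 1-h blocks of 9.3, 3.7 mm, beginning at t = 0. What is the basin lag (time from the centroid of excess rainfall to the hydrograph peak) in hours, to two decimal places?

Centroid of excess rainfall: t_c = Σ P_i·t̄_i / ΣP_i = 0.7846 h (block centres at 0.5, 1.5 h).
Hydrograph peak occurs at t = 5 h, so basin lag t_L = 5 − 0.7846 = 4.22 h.

t_L ≈ 4.22 h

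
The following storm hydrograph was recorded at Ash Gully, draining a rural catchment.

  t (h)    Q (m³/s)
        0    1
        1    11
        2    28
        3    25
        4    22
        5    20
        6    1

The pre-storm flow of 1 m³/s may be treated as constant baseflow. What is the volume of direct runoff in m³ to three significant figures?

Direct-runoff ordinates (Q − Q_b): 0.0, 10.0, 27.0, 24.0, 21.0, 19.0, 0.0 m³/s.
ΣQ_DR = 101.0 m³/s.
With Δt = 1 h = 3600 s, V = ΣQ_DR · Δt = 101.0 × 3600 = 3.64 × 10^5 m³.

V ≈ 3.64 × 10^5 m³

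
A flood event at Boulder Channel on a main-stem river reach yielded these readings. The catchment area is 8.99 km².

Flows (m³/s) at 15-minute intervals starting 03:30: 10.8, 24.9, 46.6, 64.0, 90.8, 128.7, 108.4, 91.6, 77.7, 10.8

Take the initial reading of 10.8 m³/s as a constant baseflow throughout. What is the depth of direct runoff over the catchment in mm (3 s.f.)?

d ≈ 54.7 mm

Direct runoff: 0.0, 14.1, 35.8, 53.2, 80.0, 117.9, 97.6, 80.8, 66.9, 0.0 m³/s; ΣQ_DR = 546.3 m³/s.
V = ΣQ_DR · Δt = 546.3 × 900 s = 4.917 × 10^5 m³.
Over A = 8.99 km², depth = V / A = 54.7 mm.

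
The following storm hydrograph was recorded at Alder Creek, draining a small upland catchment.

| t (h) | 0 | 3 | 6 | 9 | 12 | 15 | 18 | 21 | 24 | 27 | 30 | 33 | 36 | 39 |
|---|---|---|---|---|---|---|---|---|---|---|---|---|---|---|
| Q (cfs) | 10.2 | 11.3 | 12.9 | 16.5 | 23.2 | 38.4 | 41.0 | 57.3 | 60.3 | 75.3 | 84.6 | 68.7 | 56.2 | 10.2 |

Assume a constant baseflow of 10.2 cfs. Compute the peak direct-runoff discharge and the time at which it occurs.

Q_p = 74.4 cfs at t = 30 h

Subtracting baseflow gives direct-runoff ordinates: 0.0, 1.1, 2.7, 6.3, 13.0, 28.2, 30.8, 47.1, 50.1, 65.1, 74.4, 58.5, 46.0, 0.0 cfs.
The maximum is 74.4 cfs, occurring at the reading for t = 30 h.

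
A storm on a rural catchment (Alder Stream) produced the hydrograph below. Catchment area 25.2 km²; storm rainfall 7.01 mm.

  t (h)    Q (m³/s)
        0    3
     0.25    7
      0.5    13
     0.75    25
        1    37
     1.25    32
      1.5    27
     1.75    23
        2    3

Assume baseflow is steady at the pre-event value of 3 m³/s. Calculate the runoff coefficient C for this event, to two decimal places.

C ≈ 0.73

ΣQ_DR = 143.0 m³/s; V = ΣQ_DR·Δt = 1.287 × 10^5 m³.
Runoff depth d = V / A = 5.107 mm.
C = d / P = 5.107 / 7.01 = 0.73.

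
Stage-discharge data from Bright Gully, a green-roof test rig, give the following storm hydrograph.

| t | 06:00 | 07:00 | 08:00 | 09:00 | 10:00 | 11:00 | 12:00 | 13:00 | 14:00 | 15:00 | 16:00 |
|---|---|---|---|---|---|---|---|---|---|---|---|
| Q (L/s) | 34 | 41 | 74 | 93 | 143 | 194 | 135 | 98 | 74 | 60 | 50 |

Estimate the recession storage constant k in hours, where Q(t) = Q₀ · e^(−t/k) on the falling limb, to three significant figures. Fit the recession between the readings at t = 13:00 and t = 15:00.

k ≈ 4.08 h

On the falling limb, Q drops from 98 to 60 L/s between t = 13:00 and t = 15:00 (Δt = 2 h).
k = −Δt / ln(Q₂/Q₁) = −2 / ln(60/98) = 4.08 h.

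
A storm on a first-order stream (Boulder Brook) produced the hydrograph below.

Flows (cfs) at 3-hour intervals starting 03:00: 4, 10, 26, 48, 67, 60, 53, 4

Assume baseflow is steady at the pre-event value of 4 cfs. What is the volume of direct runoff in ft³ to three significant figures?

Direct-runoff ordinates (Q − Q_b): 0.0, 6.0, 22.0, 44.0, 63.0, 56.0, 49.0, 0.0 cfs.
ΣQ_DR = 240.0 cfs.
With Δt = 3 h = 10800 s, V = ΣQ_DR · Δt = 240.0 × 10800 = 2.59 × 10^6 ft³.

V ≈ 2.59 × 10^6 ft³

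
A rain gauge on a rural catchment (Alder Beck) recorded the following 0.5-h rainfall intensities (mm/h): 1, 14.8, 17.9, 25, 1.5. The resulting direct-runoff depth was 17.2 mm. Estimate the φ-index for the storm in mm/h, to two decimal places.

φ ≈ 7.77 mm/h

Only the 3 blocks with intensity above φ contribute runoff: 14.8, 17.9, 25 mm/h.
Σ(I−φ)·Δt = d  ⇒  (14.8+17.9+25 − 3φ)·0.5 = 17.2
φ = (57.70 − 17.2/0.5) / 3 = 7.77 mm/h.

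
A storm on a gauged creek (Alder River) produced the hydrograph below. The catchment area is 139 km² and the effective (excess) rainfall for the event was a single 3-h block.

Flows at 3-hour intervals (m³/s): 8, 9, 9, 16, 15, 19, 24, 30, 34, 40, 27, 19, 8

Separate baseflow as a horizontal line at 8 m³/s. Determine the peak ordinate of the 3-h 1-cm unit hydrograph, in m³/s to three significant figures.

Direct runoff: 0.0, 1.0, 1.0, 8.0, 7.0, 11.0, 16.0, 22.0, 26.0, 32.0, 19.0, 11.0, 0.0 m³/s; ΣQ_DR = 154.0 m³/s, peak = 32.0 m³/s.
Runoff depth d = ΣQ_DR·Δt / A = 154.0 × 10800 / (139 km²) = 11.97 mm.
The 1-cm UH is the DRH scaled by (10 mm)/d, so U_p = 32.0 × 10/11.97 = 26.7 m³/s.

U_p ≈ 26.7 m³/s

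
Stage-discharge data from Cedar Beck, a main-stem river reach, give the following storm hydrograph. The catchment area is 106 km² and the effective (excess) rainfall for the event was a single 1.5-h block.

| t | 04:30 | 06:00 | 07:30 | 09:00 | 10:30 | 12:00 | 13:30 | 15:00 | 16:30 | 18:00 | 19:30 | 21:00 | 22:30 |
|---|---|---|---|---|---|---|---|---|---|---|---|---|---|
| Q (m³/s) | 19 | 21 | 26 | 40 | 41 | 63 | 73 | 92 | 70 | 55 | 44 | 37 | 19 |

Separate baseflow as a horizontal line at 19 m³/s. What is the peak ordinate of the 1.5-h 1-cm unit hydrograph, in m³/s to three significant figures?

Direct runoff: 0.0, 2.0, 7.0, 21.0, 22.0, 44.0, 54.0, 73.0, 51.0, 36.0, 25.0, 18.0, 0.0 m³/s; ΣQ_DR = 353.0 m³/s, peak = 73.0 m³/s.
Runoff depth d = ΣQ_DR·Δt / A = 353.0 × 5400 / (106 km²) = 17.98 mm.
The 1-cm UH is the DRH scaled by (10 mm)/d, so U_p = 73.0 × 10/17.98 = 40.6 m³/s.

U_p ≈ 40.6 m³/s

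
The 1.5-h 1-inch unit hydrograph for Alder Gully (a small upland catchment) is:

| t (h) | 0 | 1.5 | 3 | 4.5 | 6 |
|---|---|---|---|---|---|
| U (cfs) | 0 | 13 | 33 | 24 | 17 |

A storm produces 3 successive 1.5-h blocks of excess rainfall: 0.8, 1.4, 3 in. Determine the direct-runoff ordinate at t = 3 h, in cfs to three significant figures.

Q ≈ 44.6 cfs

By discrete convolution, Q_j = Σ (P_i / 1 in) · U_{j−i}.
At t = 3 h (j=2): Q = (0.8/1)·33 + (1.4/1)·13 + (3/1)·0 = 44.6 cfs.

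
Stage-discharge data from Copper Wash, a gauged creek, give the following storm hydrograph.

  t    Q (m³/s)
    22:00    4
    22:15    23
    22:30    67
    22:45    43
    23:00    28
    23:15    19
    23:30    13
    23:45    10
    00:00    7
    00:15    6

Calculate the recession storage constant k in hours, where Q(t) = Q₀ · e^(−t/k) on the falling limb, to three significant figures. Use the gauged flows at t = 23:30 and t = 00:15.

On the falling limb, Q drops from 13 to 6 m³/s between t = 23:30 and t = 00:15 (Δt = 0.75 h).
k = −Δt / ln(Q₂/Q₁) = −0.75 / ln(6/13) = 0.970 h.

k ≈ 0.970 h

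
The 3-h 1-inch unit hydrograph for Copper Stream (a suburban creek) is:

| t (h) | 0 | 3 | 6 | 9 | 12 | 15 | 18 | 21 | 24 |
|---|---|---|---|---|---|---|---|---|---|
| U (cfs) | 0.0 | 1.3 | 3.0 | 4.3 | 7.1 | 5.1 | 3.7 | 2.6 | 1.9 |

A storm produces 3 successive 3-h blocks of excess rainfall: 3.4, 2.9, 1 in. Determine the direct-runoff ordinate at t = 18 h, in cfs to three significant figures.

By discrete convolution, Q_j = Σ (P_i / 1 in) · U_{j−i}.
At t = 18 h (j=6): Q = (3.4/1)·3.7 + (2.9/1)·5.1 + (1/1)·7.1 = 34.5 cfs.

Q ≈ 34.5 cfs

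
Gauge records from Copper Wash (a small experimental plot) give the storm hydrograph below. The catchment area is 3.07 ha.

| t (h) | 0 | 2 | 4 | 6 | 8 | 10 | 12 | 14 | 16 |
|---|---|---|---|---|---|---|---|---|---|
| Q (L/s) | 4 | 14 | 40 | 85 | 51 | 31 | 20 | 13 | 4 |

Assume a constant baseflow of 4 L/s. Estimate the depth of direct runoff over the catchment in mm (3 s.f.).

Direct runoff: 0.0, 10.0, 36.0, 81.0, 47.0, 27.0, 16.0, 9.0, 0.0 L/s; ΣQ_DR = 226.0 L/s.
V = ΣQ_DR · Δt = 226.0 × 7200 s = 1.627 × 10^6 L.
Over A = 3.07 ha, depth = V / A = 53.0 mm.

d ≈ 53.0 mm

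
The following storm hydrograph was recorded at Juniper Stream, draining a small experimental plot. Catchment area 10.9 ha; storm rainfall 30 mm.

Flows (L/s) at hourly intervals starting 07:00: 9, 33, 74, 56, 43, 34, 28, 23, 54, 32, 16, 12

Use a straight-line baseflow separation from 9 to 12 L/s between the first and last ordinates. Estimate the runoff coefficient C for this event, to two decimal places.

C ≈ 0.32

ΣQ_DR = 288.0 L/s; V = ΣQ_DR·Δt = 1.037 × 10^6 L.
Runoff depth d = V / A = 9.512 mm.
C = d / P = 9.512 / 30 = 0.32.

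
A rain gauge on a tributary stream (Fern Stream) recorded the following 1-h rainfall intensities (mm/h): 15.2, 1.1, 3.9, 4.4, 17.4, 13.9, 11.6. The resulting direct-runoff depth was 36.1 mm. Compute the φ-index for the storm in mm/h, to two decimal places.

φ ≈ 5.50 mm/h

Only the 4 blocks with intensity above φ contribute runoff: 15.2, 17.4, 13.9, 11.6 mm/h.
Σ(I−φ)·Δt = d  ⇒  (15.2+17.4+13.9+11.6 − 4φ)·1 = 36.1
φ = (58.10 − 36.1/1) / 4 = 5.50 mm/h.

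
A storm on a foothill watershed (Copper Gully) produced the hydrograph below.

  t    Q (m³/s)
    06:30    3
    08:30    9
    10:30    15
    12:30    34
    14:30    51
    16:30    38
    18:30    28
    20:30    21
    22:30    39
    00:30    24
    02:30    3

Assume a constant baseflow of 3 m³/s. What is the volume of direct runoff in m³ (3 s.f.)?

Direct-runoff ordinates (Q − Q_b): 0.0, 6.0, 12.0, 31.0, 48.0, 35.0, 25.0, 18.0, 36.0, 21.0, 0.0 m³/s.
ΣQ_DR = 232.0 m³/s.
With Δt = 2 h = 7200 s, V = ΣQ_DR · Δt = 232.0 × 7200 = 1.67 × 10^6 m³.

V ≈ 1.67 × 10^6 m³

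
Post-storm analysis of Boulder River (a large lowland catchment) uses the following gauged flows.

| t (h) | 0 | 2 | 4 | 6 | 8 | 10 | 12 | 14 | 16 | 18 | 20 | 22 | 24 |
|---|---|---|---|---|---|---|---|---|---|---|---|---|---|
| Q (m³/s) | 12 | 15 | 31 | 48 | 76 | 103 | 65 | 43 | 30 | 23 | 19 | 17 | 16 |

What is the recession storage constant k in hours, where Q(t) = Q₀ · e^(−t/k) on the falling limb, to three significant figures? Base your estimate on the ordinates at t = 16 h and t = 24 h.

k ≈ 12.7 h

On the falling limb, Q drops from 30 to 16 m³/s between t = 16 h and t = 24 h (Δt = 8 h).
k = −Δt / ln(Q₂/Q₁) = −8 / ln(16/30) = 12.7 h.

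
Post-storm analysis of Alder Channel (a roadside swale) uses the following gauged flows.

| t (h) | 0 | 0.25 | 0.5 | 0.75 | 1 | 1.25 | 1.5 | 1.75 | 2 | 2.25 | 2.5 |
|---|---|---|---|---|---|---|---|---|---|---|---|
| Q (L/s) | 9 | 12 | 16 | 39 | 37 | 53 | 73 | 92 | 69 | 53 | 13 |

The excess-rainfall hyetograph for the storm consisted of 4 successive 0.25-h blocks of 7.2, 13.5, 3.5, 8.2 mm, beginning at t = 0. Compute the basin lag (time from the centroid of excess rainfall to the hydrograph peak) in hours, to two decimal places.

t_L ≈ 1.28 h

Centroid of excess rainfall: t_c = Σ P_i·t̄_i / ΣP_i = 0.4730 h (block centres at 0.125, 0.375, 0.625, 0.875 h).
Hydrograph peak occurs at t = 1.75 h, so basin lag t_L = 1.75 − 0.4730 = 1.28 h.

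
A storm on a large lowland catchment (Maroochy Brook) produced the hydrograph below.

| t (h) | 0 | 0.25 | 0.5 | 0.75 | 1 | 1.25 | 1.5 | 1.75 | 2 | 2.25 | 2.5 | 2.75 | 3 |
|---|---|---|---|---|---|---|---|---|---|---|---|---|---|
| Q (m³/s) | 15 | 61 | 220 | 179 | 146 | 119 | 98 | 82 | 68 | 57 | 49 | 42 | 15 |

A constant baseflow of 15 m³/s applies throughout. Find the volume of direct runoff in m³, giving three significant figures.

V ≈ 8.60 × 10^5 m³

Direct-runoff ordinates (Q − Q_b): 0.0, 46.0, 205.0, 164.0, 131.0, 104.0, 83.0, 67.0, 53.0, 42.0, 34.0, 27.0, 0.0 m³/s.
ΣQ_DR = 956.0 m³/s.
With Δt = 0.25 h = 900 s, V = ΣQ_DR · Δt = 956.0 × 900 = 8.60 × 10^5 m³.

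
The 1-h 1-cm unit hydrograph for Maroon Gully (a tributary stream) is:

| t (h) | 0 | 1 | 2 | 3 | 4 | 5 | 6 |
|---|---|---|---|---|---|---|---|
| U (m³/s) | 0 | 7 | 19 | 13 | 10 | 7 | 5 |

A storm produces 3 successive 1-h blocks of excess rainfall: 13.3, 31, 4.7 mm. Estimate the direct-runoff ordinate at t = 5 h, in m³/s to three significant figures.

By discrete convolution, Q_j = Σ (P_i / 10 mm) · U_{j−i}.
At t = 5 h (j=5): Q = (13.3/10)·7 + (31/10)·10 + (4.7/10)·13 = 46.4 m³/s.

Q ≈ 46.4 m³/s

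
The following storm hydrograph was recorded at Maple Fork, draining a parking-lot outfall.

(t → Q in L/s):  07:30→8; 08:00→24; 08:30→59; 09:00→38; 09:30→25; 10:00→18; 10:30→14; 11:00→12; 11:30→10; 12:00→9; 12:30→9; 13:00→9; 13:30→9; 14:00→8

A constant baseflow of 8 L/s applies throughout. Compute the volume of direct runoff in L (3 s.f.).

V ≈ 2.52 × 10^5 L

Direct-runoff ordinates (Q − Q_b): 0.0, 16.0, 51.0, 30.0, 17.0, 10.0, 6.0, 4.0, 2.0, 1.0, 1.0, 1.0, 1.0, 0.0 L/s.
ΣQ_DR = 140.0 L/s.
With Δt = 0.5 h = 1800 s, V = ΣQ_DR · Δt = 140.0 × 1800 = 2.52 × 10^5 L.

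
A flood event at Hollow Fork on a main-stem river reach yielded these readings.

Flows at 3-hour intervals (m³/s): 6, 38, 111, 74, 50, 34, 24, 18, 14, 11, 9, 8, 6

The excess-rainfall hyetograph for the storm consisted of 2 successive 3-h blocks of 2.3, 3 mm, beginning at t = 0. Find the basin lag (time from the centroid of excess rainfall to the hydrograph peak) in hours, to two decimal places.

Centroid of excess rainfall: t_c = Σ P_i·t̄_i / ΣP_i = 3.1981 h (block centres at 1.5, 4.5 h).
Hydrograph peak occurs at t = 6 h, so basin lag t_L = 6 − 3.1981 = 2.80 h.

t_L ≈ 2.80 h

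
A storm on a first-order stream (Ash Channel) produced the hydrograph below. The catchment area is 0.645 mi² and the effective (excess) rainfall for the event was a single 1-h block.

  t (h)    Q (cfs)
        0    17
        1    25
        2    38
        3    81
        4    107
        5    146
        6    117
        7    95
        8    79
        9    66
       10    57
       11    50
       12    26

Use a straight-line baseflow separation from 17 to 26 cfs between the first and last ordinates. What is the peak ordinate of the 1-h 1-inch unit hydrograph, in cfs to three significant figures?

U_p ≈ 83.5 cfs

Direct runoff: 0.00, 7.25, 19.50, 61.75, 87.00, 125.25, 95.50, 72.75, 56.00, 42.25, 32.50, 24.75, 0.00 cfs; ΣQ_DR = 624.5 cfs, peak = 125.25 cfs.
Runoff depth d = ΣQ_DR·Δt / A = 624.5 × 3600 / (0.645 mi²) = 1.500 in.
The 1-inch UH is the DRH scaled by (1 in)/d, so U_p = 125.25 × 1/1.500 = 83.5 cfs.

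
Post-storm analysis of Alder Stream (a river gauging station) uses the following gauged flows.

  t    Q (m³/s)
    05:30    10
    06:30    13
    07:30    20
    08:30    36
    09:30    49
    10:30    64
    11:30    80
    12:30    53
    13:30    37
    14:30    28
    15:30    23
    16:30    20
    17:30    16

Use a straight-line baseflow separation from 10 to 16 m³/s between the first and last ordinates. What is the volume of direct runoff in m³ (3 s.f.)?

Direct-runoff ordinates (Q − Q_b): 0.00, 2.50, 9.00, 24.50, 37.00, 51.50, 67.00, 39.50, 23.00, 13.50, 8.00, 4.50, 0.00 m³/s.
ΣQ_DR = 280.0 m³/s.
With Δt = 1 h = 3600 s, V = ΣQ_DR · Δt = 280.0 × 3600 = 1.01 × 10^6 m³.

V ≈ 1.01 × 10^6 m³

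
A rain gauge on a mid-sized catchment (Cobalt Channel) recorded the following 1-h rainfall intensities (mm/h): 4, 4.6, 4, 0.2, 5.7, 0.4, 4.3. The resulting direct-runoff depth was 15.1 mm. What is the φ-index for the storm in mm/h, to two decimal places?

φ ≈ 1.50 mm/h

Only the 5 blocks with intensity above φ contribute runoff: 4, 4.6, 4, 5.7, 4.3 mm/h.
Σ(I−φ)·Δt = d  ⇒  (4+4.6+4+5.7+4.3 − 5φ)·1 = 15.1
φ = (22.60 − 15.1/1) / 5 = 1.50 mm/h.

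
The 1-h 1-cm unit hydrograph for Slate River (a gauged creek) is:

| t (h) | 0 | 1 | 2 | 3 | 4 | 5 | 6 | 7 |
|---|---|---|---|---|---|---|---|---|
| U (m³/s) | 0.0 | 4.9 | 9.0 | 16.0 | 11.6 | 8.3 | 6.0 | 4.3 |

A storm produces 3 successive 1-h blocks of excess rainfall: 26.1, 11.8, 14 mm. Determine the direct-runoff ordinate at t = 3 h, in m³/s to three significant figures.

Q ≈ 59.2 m³/s

By discrete convolution, Q_j = Σ (P_i / 10 mm) · U_{j−i}.
At t = 3 h (j=3): Q = (26.1/10)·16.0 + (11.8/10)·9.0 + (14/10)·4.9 = 59.2 m³/s.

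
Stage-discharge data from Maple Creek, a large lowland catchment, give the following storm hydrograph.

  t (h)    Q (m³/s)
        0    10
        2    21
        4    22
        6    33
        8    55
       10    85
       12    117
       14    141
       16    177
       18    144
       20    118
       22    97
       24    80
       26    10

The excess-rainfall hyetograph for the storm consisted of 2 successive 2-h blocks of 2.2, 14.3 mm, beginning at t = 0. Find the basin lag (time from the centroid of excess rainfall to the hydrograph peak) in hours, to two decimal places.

t_L ≈ 13.27 h

Centroid of excess rainfall: t_c = Σ P_i·t̄_i / ΣP_i = 2.7333 h (block centres at 1, 3 h).
Hydrograph peak occurs at t = 16 h, so basin lag t_L = 16 − 2.7333 = 13.27 h.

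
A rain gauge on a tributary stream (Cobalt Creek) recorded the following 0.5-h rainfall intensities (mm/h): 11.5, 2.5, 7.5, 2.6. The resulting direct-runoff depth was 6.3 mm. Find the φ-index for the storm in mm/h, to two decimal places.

φ ≈ 3.20 mm/h

Only the 2 blocks with intensity above φ contribute runoff: 11.5, 7.5 mm/h.
Σ(I−φ)·Δt = d  ⇒  (11.5+7.5 − 2φ)·0.5 = 6.3
φ = (19.00 − 6.3/0.5) / 2 = 3.20 mm/h.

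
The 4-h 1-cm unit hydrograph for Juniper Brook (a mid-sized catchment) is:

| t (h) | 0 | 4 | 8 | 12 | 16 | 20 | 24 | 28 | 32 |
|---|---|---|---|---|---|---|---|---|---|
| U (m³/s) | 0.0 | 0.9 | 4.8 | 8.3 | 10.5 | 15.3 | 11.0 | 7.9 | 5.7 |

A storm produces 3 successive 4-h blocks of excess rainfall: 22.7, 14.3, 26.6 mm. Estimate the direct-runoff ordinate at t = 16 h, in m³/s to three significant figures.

Q ≈ 48.5 m³/s

By discrete convolution, Q_j = Σ (P_i / 10 mm) · U_{j−i}.
At t = 16 h (j=4): Q = (22.7/10)·10.5 + (14.3/10)·8.3 + (26.6/10)·4.8 = 48.5 m³/s.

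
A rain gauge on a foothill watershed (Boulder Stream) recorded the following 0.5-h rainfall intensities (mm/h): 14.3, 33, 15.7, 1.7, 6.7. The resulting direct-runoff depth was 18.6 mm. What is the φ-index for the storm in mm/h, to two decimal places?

Only the 3 blocks with intensity above φ contribute runoff: 14.3, 33, 15.7 mm/h.
Σ(I−φ)·Δt = d  ⇒  (14.3+33+15.7 − 3φ)·0.5 = 18.6
φ = (63.00 − 18.6/0.5) / 3 = 8.60 mm/h.

φ ≈ 8.60 mm/h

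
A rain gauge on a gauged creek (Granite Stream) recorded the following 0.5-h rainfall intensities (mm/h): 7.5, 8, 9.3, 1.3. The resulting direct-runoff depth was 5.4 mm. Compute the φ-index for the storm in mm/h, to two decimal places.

φ ≈ 4.67 mm/h

Only the 3 blocks with intensity above φ contribute runoff: 7.5, 8, 9.3 mm/h.
Σ(I−φ)·Δt = d  ⇒  (7.5+8+9.3 − 3φ)·0.5 = 5.4
φ = (24.80 − 5.4/0.5) / 3 = 4.67 mm/h.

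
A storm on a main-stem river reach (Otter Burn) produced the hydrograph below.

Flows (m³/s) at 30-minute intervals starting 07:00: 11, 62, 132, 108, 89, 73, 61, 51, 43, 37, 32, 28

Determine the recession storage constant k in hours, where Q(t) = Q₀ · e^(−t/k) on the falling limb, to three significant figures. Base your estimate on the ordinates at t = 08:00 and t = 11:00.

On the falling limb, Q drops from 132 to 43 m³/s between t = 08:00 and t = 11:00 (Δt = 3 h).
k = −Δt / ln(Q₂/Q₁) = −3 / ln(43/132) = 2.67 h.

k ≈ 2.67 h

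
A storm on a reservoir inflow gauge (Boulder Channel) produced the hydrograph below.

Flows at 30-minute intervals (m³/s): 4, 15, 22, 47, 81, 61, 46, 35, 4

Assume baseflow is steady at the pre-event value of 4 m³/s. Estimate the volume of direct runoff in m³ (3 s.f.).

Direct-runoff ordinates (Q − Q_b): 0.0, 11.0, 18.0, 43.0, 77.0, 57.0, 42.0, 31.0, 0.0 m³/s.
ΣQ_DR = 279.0 m³/s.
With Δt = 0.5 h = 1800 s, V = ΣQ_DR · Δt = 279.0 × 1800 = 5.02 × 10^5 m³.

V ≈ 5.02 × 10^5 m³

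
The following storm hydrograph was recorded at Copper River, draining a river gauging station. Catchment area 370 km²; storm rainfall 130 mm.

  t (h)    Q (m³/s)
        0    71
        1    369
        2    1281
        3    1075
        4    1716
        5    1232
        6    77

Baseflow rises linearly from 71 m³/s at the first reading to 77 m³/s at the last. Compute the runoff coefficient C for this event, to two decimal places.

C ≈ 0.40

ΣQ_DR = 5303 m³/s; V = ΣQ_DR·Δt = 1.909 × 10^7 m³.
Runoff depth d = V / A = 51.60 mm.
C = d / P = 51.60 / 130 = 0.40.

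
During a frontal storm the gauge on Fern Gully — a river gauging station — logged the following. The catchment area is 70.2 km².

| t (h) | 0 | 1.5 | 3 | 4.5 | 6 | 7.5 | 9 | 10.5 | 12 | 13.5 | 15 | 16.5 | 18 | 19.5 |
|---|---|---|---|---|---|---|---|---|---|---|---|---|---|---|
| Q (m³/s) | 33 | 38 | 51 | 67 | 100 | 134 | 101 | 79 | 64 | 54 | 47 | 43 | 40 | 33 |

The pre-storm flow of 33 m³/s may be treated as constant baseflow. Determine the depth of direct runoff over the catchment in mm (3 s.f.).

Direct runoff: 0.0, 5.0, 18.0, 34.0, 67.0, 101.0, 68.0, 46.0, 31.0, 21.0, 14.0, 10.0, 7.0, 0.0 m³/s; ΣQ_DR = 422.0 m³/s.
V = ΣQ_DR · Δt = 422.0 × 5400 s = 2.279 × 10^6 m³.
Over A = 70.2 km², depth = V / A = 32.5 mm.

d ≈ 32.5 mm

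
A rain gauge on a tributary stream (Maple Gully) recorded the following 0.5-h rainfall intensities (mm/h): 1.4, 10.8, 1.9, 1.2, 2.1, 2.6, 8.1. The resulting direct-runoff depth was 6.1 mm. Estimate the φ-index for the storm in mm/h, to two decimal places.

φ ≈ 3.35 mm/h

Only the 2 blocks with intensity above φ contribute runoff: 10.8, 8.1 mm/h.
Σ(I−φ)·Δt = d  ⇒  (10.8+8.1 − 2φ)·0.5 = 6.1
φ = (18.90 − 6.1/0.5) / 2 = 3.35 mm/h.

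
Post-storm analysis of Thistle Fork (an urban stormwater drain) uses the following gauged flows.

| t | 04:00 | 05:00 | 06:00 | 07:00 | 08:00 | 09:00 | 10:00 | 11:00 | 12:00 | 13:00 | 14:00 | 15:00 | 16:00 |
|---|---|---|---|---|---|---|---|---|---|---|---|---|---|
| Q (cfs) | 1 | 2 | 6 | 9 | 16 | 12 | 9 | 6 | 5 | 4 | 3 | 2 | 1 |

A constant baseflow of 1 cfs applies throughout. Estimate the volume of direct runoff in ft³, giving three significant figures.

Direct-runoff ordinates (Q − Q_b): 0.0, 1.0, 5.0, 8.0, 15.0, 11.0, 8.0, 5.0, 4.0, 3.0, 2.0, 1.0, 0.0 cfs.
ΣQ_DR = 63.00 cfs.
With Δt = 1 h = 3600 s, V = ΣQ_DR · Δt = 63.00 × 3600 = 2.27 × 10^5 ft³.

V ≈ 2.27 × 10^5 ft³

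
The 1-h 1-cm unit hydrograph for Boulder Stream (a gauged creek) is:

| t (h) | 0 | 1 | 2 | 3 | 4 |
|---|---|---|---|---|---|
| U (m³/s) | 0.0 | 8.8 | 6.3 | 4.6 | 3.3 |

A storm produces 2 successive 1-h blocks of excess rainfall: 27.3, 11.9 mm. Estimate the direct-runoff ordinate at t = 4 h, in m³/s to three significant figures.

By discrete convolution, Q_j = Σ (P_i / 10 mm) · U_{j−i}.
At t = 4 h (j=4): Q = (27.3/10)·3.3 + (11.9/10)·4.6 = 14.5 m³/s.

Q ≈ 14.5 m³/s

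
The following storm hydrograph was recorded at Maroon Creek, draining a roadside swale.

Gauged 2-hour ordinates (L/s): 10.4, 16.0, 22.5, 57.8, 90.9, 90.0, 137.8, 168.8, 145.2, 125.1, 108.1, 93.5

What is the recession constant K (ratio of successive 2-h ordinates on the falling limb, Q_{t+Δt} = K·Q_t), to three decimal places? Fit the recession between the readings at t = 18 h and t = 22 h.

K ≈ 0.865

Using the recession-limb readings at t = 18 h and t = 22 h: Q falls from 125.1 to 93.5 L/s over 2 intervals.
K = (Q₂/Q₁)^(1/2) = (93.5/125.1)^(1/2) = 0.865.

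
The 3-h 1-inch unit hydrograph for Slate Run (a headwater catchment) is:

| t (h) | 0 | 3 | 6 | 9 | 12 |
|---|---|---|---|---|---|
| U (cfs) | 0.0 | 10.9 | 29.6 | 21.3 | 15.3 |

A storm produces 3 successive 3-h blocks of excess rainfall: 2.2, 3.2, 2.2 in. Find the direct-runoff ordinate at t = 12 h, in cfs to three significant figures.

By discrete convolution, Q_j = Σ (P_i / 1 in) · U_{j−i}.
At t = 12 h (j=4): Q = (2.2/1)·15.3 + (3.2/1)·21.3 + (2.2/1)·29.6 = 167 cfs.

Q ≈ 167 cfs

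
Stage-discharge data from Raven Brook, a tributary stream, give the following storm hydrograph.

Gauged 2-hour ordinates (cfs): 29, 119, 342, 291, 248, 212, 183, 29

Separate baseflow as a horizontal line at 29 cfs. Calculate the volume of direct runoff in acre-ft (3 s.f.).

V ≈ 202 acre-ft

Direct-runoff ordinates (Q − Q_b): 0.0, 90.0, 313.0, 262.0, 219.0, 183.0, 154.0, 0.0 cfs.
ΣQ_DR = 1221 cfs.
With Δt = 2 h = 7200 s, V = ΣQ_DR · Δt = 1221 × 7200 = 8.79 × 10^6 ft³ = 202 acre-ft.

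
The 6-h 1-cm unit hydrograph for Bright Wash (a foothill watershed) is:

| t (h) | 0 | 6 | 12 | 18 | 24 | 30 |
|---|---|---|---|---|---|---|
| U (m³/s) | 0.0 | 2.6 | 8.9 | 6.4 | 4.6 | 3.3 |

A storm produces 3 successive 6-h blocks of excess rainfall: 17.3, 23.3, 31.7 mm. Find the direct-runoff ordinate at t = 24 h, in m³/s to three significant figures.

By discrete convolution, Q_j = Σ (P_i / 10 mm) · U_{j−i}.
At t = 24 h (j=4): Q = (17.3/10)·4.6 + (23.3/10)·6.4 + (31.7/10)·8.9 = 51.1 m³/s.

Q ≈ 51.1 m³/s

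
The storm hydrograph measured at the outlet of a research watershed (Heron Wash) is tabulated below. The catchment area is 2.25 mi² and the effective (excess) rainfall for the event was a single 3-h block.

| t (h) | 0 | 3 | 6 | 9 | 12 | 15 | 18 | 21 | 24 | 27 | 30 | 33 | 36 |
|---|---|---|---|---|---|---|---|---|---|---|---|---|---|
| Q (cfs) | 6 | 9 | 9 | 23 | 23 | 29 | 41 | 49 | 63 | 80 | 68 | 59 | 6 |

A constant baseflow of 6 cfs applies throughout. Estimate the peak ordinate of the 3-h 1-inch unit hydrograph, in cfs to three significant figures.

U_p ≈ 92.5 cfs

Direct runoff: 0.0, 3.0, 3.0, 17.0, 17.0, 23.0, 35.0, 43.0, 57.0, 74.0, 62.0, 53.0, 0.0 cfs; ΣQ_DR = 387.0 cfs, peak = 74.0 cfs.
Runoff depth d = ΣQ_DR·Δt / A = 387.0 × 10800 / (2.25 mi²) = 0.7996 in.
The 1-inch UH is the DRH scaled by (1 in)/d, so U_p = 74.0 × 1/0.7996 = 92.5 cfs.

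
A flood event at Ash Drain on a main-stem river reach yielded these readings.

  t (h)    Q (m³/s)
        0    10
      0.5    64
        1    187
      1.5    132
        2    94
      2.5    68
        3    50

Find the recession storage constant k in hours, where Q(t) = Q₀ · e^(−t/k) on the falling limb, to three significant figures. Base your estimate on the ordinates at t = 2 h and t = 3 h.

k ≈ 1.58 h

On the falling limb, Q drops from 94 to 50 m³/s between t = 2 h and t = 3 h (Δt = 1 h).
k = −Δt / ln(Q₂/Q₁) = −1 / ln(50/94) = 1.58 h.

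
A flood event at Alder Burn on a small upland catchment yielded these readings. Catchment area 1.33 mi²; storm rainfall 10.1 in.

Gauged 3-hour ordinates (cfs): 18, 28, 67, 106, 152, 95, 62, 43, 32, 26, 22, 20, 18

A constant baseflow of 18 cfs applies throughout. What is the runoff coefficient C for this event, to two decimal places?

ΣQ_DR = 455.0 cfs; V = ΣQ_DR·Δt = 4.914 × 10^6 ft³.
Runoff depth d = V / A = 1.590 in.
C = d / P = 1.590 / 10.1 = 0.16.

C ≈ 0.16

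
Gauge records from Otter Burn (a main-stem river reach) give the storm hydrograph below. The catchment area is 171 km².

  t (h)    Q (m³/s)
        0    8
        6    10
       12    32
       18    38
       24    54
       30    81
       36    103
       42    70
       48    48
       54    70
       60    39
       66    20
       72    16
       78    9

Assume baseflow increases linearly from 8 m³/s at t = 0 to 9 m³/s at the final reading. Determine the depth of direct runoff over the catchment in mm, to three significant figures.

Direct runoff: 0.00, 1.92, 23.85, 29.77, 45.69, 72.62, 94.54, 61.46, 39.38, 61.31, 30.23, 11.15, 7.08, 0.00 m³/s; ΣQ_DR = 479.0 m³/s.
V = ΣQ_DR · Δt = 479.0 × 21600 s = 1.035 × 10^7 m³.
Over A = 171 km², depth = V / A = 60.5 mm.

d ≈ 60.5 mm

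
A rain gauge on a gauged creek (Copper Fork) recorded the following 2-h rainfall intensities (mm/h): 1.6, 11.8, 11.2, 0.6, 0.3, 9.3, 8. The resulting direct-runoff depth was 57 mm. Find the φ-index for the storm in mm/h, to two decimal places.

Only the 4 blocks with intensity above φ contribute runoff: 11.8, 11.2, 9.3, 8 mm/h.
Σ(I−φ)·Δt = d  ⇒  (11.8+11.2+9.3+8 − 4φ)·2 = 57
φ = (40.30 − 57/2) / 4 = 2.95 mm/h.

φ ≈ 2.95 mm/h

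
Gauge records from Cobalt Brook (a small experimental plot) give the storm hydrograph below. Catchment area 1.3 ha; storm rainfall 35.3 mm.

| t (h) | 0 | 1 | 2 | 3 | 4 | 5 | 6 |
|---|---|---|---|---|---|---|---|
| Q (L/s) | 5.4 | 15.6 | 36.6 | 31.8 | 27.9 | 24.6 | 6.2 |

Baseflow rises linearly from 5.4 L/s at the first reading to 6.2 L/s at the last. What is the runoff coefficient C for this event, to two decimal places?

C ≈ 0.84

ΣQ_DR = 107.5 L/s; V = ΣQ_DR·Δt = 3.870 × 10^5 L.
Runoff depth d = V / A = 29.77 mm.
C = d / P = 29.77 / 35.3 = 0.84.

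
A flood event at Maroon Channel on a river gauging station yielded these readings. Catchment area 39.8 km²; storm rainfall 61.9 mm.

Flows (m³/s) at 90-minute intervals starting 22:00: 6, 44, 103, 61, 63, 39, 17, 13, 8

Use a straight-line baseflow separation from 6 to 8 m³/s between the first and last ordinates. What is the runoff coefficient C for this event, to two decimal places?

ΣQ_DR = 291.0 m³/s; V = ΣQ_DR·Δt = 1.571 × 10^6 m³.
Runoff depth d = V / A = 39.48 mm.
C = d / P = 39.48 / 61.9 = 0.64.

C ≈ 0.64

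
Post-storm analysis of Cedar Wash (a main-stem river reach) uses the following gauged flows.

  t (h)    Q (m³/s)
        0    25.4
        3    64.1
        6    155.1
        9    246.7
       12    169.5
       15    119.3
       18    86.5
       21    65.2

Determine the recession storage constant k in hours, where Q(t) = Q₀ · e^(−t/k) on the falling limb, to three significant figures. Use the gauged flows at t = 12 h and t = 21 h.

On the falling limb, Q drops from 169.5 to 65.2 m³/s between t = 12 h and t = 21 h (Δt = 9 h).
k = −Δt / ln(Q₂/Q₁) = −9 / ln(65.2/169.5) = 9.42 h.

k ≈ 9.42 h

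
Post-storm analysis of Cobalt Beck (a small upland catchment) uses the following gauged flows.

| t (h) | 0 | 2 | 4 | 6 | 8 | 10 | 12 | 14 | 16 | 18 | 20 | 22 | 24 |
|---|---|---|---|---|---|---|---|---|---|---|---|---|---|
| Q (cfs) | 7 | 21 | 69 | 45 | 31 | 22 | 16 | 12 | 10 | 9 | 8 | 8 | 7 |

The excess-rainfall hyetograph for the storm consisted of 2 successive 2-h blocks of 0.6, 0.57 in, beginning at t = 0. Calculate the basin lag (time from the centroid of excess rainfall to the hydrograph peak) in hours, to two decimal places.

t_L ≈ 2.03 h

Centroid of excess rainfall: t_c = Σ P_i·t̄_i / ΣP_i = 1.9744 h (block centres at 1, 3 h).
Hydrograph peak occurs at t = 4 h, so basin lag t_L = 4 − 1.9744 = 2.03 h.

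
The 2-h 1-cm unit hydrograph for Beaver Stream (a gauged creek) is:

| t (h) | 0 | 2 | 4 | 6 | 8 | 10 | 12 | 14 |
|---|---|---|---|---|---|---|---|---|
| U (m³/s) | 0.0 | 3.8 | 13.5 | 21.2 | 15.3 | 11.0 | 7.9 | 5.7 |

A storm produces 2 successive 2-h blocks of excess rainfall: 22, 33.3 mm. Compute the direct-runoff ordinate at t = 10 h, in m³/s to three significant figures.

Q ≈ 75.1 m³/s

By discrete convolution, Q_j = Σ (P_i / 10 mm) · U_{j−i}.
At t = 10 h (j=5): Q = (22/10)·11.0 + (33.3/10)·15.3 = 75.1 m³/s.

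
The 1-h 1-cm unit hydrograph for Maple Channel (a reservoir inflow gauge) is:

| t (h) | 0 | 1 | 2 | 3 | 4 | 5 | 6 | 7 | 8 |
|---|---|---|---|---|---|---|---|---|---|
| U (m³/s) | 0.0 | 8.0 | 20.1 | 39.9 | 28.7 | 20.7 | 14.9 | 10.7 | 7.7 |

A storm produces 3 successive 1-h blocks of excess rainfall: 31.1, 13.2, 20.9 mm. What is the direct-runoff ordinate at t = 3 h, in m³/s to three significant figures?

By discrete convolution, Q_j = Σ (P_i / 10 mm) · U_{j−i}.
At t = 3 h (j=3): Q = (31.1/10)·39.9 + (13.2/10)·20.1 + (20.9/10)·8.0 = 167 m³/s.

Q ≈ 167 m³/s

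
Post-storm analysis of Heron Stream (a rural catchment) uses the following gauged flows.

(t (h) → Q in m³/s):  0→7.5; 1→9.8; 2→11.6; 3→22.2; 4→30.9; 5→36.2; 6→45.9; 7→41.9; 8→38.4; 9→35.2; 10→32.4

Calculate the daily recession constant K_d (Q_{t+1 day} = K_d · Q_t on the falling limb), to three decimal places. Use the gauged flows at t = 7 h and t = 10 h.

K_d ≈ 0.128

Between t = 7 h and t = 10 h the flow falls from 41.9 to 32.4 m³/s over 3×1 h = 3 h.
Per-interval ratio K = (32.4/41.9)^(1/3) = 0.9179; K_d = K^(24/1) = 0.128.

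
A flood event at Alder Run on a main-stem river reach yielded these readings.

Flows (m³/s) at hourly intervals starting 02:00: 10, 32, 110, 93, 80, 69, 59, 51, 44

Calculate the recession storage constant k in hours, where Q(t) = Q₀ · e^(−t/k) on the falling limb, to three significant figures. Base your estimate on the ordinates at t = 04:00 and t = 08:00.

k ≈ 6.42 h

On the falling limb, Q drops from 110 to 59 m³/s between t = 04:00 and t = 08:00 (Δt = 4 h).
k = −Δt / ln(Q₂/Q₁) = −4 / ln(59/110) = 6.42 h.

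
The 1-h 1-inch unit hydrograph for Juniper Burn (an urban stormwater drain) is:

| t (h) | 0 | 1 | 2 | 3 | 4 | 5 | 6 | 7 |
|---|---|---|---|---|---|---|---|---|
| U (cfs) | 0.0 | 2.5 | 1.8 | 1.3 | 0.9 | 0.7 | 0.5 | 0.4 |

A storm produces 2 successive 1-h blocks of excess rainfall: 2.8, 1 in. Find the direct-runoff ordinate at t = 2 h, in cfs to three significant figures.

Q ≈ 7.54 cfs

By discrete convolution, Q_j = Σ (P_i / 1 in) · U_{j−i}.
At t = 2 h (j=2): Q = (2.8/1)·1.8 + (1/1)·2.5 = 7.54 cfs.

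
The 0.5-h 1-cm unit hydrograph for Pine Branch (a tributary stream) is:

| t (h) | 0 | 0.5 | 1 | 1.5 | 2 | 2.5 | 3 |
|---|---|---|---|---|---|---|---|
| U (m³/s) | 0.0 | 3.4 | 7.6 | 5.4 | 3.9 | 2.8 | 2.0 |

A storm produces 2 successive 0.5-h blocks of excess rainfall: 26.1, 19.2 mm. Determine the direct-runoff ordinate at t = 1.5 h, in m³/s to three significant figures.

By discrete convolution, Q_j = Σ (P_i / 10 mm) · U_{j−i}.
At t = 1.5 h (j=3): Q = (26.1/10)·5.4 + (19.2/10)·7.6 = 28.7 m³/s.

Q ≈ 28.7 m³/s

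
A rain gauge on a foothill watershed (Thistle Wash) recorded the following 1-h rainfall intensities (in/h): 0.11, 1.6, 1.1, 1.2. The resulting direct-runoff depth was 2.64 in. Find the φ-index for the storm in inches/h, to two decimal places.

Only the 3 blocks with intensity above φ contribute runoff: 1.6, 1.1, 1.2 in/h.
Σ(I−φ)·Δt = d  ⇒  (1.6+1.1+1.2 − 3φ)·1 = 2.64
φ = (3.900 − 2.64/1) / 3 = 0.42 in/h.

φ ≈ 0.42 in/h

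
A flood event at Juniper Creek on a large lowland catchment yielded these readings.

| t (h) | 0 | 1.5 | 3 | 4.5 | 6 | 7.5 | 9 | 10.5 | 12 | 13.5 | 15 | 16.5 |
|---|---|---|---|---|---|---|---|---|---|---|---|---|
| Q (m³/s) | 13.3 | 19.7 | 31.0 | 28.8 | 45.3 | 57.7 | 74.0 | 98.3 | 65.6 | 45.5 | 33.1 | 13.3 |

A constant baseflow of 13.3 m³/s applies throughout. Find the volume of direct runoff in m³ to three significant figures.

V ≈ 1.98 × 10^6 m³

Direct-runoff ordinates (Q − Q_b): 0.0, 6.4, 17.7, 15.5, 32.0, 44.4, 60.7, 85.0, 52.3, 32.2, 19.8, 0.0 m³/s.
ΣQ_DR = 366.0 m³/s.
With Δt = 1.5 h = 5400 s, V = ΣQ_DR · Δt = 366.0 × 5400 = 1.98 × 10^6 m³.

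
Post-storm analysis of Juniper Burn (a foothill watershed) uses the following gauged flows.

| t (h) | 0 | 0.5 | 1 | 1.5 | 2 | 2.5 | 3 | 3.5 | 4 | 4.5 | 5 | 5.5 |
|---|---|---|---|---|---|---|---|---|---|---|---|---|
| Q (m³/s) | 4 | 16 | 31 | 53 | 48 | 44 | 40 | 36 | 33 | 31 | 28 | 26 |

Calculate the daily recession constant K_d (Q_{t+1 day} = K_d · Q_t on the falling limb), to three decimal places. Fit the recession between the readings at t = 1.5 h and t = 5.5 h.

Between t = 1.5 h and t = 5.5 h the flow falls from 53 to 26 m³/s over 8×0.5 h = 4 h.
Per-interval ratio K = (26/53)^(1/8) = 0.9148; K_d = K^(24/0.5) = 0.014.

K_d ≈ 0.014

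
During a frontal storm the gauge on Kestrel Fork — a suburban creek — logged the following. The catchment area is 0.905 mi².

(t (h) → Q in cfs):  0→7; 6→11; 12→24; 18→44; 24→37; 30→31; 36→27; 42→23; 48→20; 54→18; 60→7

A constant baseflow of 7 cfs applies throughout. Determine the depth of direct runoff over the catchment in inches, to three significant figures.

Direct runoff: 0.0, 4.0, 17.0, 37.0, 30.0, 24.0, 20.0, 16.0, 13.0, 11.0, 0.0 cfs; ΣQ_DR = 172.0 cfs.
V = ΣQ_DR · Δt = 172.0 × 21600 s = 3.715 × 10^6 ft³.
Over A = 0.905 mi², depth = V / A = 1.77 in.

d ≈ 1.77 in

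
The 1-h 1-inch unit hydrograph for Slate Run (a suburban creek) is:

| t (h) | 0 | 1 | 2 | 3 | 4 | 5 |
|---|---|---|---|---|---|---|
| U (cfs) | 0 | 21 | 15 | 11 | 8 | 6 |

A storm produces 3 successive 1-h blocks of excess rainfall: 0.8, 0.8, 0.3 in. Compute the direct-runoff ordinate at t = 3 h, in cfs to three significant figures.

By discrete convolution, Q_j = Σ (P_i / 1 in) · U_{j−i}.
At t = 3 h (j=3): Q = (0.8/1)·11 + (0.8/1)·15 + (0.3/1)·21 = 27.1 cfs.

Q ≈ 27.1 cfs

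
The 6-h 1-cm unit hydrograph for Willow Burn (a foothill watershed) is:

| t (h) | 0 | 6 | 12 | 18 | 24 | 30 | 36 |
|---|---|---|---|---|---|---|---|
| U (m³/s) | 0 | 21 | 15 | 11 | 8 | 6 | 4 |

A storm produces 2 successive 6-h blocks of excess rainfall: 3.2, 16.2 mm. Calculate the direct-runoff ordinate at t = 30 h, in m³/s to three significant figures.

By discrete convolution, Q_j = Σ (P_i / 10 mm) · U_{j−i}.
At t = 30 h (j=5): Q = (3.2/10)·6 + (16.2/10)·8 = 14.9 m³/s.

Q ≈ 14.9 m³/s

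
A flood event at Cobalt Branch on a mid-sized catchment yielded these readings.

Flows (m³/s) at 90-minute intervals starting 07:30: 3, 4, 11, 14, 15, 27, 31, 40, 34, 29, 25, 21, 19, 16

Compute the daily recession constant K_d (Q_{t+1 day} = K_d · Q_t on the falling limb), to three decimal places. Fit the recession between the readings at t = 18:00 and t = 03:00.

Between t = 18:00 and t = 03:00 the flow falls from 40 to 16 m³/s over 6×1.5 h = 9 h.
Per-interval ratio K = (16/40)^(1/6) = 0.8584; K_d = K^(24/1.5) = 0.087.

K_d ≈ 0.087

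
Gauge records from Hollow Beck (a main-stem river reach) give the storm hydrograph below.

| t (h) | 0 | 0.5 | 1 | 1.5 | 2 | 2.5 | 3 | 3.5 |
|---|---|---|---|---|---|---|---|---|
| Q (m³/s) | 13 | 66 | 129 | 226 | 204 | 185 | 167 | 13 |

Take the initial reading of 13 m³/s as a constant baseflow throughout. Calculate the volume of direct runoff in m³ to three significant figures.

V ≈ 1.62 × 10^6 m³

Direct-runoff ordinates (Q − Q_b): 0.0, 53.0, 116.0, 213.0, 191.0, 172.0, 154.0, 0.0 m³/s.
ΣQ_DR = 899.0 m³/s.
With Δt = 0.5 h = 1800 s, V = ΣQ_DR · Δt = 899.0 × 1800 = 1.62 × 10^6 m³.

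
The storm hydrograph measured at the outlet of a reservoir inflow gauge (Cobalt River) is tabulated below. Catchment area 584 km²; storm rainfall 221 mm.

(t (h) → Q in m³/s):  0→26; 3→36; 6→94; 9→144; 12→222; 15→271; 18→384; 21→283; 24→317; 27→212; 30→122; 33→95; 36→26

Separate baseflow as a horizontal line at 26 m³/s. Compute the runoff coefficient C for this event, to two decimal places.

C ≈ 0.16

ΣQ_DR = 1894 m³/s; V = ΣQ_DR·Δt = 2.046 × 10^7 m³.
Runoff depth d = V / A = 35.03 mm.
C = d / P = 35.03 / 221 = 0.16.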